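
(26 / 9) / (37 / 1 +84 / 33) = 286 / 3915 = 0.07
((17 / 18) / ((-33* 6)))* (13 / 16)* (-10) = 1105 / 28512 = 0.04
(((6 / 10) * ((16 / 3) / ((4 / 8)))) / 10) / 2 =0.32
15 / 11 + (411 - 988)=-6332 / 11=-575.64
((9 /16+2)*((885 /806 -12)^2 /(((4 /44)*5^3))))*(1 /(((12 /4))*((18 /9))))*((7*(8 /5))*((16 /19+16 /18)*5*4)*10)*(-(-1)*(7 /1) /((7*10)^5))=143158457167 /1984536474375000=0.00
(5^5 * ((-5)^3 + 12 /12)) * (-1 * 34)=13175000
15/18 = 5/6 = 0.83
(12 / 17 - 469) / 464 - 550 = -551.01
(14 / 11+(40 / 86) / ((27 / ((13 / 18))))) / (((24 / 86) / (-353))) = -13035937 / 8019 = -1625.63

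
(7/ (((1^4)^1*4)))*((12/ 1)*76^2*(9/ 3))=363888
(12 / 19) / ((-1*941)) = -12 / 17879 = -0.00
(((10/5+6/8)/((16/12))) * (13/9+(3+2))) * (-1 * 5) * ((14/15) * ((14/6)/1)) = -15631/108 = -144.73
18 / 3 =6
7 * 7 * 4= 196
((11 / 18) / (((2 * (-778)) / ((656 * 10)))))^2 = 81360400 / 12257001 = 6.64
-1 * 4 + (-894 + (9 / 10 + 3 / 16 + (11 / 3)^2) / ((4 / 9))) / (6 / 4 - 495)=-356063 / 157920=-2.25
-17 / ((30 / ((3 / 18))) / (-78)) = 221 / 30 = 7.37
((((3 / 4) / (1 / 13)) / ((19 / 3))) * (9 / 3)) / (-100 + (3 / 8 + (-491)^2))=234 / 12209723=0.00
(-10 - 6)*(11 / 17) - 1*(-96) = 1456 / 17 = 85.65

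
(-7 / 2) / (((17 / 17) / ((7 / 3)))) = -49 / 6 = -8.17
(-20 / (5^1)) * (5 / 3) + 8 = 1.33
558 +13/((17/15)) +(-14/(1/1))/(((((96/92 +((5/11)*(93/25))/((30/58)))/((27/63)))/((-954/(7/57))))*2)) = 19389463809/3245963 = 5973.41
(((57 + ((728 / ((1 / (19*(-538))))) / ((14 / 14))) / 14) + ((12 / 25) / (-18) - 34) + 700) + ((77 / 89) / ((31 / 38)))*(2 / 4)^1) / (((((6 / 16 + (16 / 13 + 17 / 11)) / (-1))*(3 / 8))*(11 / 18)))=735050.19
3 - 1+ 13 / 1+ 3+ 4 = 22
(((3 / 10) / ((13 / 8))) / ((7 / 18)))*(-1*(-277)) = 59832 / 455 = 131.50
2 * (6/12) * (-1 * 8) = -8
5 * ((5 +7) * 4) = 240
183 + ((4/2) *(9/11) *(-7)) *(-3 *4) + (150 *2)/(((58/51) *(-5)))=267.70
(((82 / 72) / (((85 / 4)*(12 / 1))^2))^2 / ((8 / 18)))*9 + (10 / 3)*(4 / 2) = 1804053601681 / 270608040000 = 6.67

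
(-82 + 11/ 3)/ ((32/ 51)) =-3995/ 32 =-124.84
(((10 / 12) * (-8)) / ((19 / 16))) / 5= -64 / 57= -1.12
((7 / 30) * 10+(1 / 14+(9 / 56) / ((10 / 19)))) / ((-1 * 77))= -4553 / 129360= -0.04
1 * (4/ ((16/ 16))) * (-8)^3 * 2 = -4096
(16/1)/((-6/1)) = -2.67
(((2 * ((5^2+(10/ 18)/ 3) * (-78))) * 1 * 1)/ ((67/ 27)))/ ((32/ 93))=-308295/ 67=-4601.42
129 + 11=140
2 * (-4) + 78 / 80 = -281 / 40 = -7.02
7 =7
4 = 4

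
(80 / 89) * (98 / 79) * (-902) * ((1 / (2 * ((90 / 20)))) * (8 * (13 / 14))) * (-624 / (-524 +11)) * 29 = -316875919360 / 10820709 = -29284.21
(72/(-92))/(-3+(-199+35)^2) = -18/618539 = -0.00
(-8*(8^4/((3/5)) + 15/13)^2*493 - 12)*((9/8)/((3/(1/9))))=-69914993412413/9126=-7661077516.15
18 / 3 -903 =-897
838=838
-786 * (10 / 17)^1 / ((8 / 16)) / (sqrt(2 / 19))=-7860 * sqrt(38) / 17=-2850.13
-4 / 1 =-4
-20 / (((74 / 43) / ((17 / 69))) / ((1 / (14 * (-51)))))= 0.00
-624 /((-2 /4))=1248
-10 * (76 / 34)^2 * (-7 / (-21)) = -14440 / 867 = -16.66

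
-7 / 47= -0.15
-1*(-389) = 389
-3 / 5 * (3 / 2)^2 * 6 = -81 / 10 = -8.10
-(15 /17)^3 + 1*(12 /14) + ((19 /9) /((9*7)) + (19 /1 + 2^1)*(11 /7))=92494583 /2785671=33.20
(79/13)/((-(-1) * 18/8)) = 316/117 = 2.70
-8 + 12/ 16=-29/ 4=-7.25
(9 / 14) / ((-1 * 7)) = -9 / 98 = -0.09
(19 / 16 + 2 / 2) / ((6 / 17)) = 595 / 96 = 6.20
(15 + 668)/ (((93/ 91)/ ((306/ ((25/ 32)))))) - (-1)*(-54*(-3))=202992942/ 775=261926.38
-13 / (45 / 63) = -91 / 5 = -18.20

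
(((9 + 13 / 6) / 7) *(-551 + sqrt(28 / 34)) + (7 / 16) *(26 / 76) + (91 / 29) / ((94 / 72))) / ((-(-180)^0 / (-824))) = -1570976612669 / 2175348 + 27604 *sqrt(238) / 357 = -720979.68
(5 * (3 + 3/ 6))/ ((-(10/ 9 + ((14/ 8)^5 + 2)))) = -4608/ 5141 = -0.90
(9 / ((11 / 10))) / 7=90 / 77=1.17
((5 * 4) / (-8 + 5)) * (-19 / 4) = 95 / 3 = 31.67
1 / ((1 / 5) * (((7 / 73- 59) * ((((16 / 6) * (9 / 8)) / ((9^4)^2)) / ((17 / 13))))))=-1592754.35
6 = 6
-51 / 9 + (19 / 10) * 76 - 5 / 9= 6218 / 45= 138.18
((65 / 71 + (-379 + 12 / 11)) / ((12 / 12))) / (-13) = 294432 / 10153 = 29.00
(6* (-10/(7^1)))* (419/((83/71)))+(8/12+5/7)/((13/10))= -69588590/22659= -3071.12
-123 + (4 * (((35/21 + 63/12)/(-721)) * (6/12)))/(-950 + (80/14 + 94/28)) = -500666128/4070457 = -123.00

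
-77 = -77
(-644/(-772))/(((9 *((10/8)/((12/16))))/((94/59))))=15134/170805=0.09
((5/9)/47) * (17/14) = 85/5922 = 0.01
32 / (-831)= -32 / 831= -0.04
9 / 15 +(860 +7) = 4338 / 5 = 867.60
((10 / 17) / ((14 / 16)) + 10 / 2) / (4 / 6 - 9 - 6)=-2025 / 5117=-0.40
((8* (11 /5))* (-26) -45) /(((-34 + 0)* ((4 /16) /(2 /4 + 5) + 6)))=2.45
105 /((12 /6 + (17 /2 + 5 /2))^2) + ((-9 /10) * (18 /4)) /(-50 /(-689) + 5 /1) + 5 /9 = 0.38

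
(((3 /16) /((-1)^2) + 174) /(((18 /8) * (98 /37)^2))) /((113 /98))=1271801 /132888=9.57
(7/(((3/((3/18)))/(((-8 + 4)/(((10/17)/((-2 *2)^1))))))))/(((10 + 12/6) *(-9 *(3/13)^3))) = -261443/32805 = -7.97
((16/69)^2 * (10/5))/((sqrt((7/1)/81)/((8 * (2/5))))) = 8192 * sqrt(7)/18515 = 1.17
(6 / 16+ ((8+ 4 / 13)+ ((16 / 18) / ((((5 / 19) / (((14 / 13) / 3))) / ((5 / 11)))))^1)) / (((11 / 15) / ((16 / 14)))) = 203725 / 14157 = 14.39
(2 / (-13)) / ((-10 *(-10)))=-1 / 650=-0.00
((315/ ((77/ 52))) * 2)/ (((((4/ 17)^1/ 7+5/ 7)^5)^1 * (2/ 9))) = 502566080774940/ 61424653939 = 8181.83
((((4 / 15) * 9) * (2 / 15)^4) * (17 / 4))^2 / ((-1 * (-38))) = 36992 / 135263671875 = 0.00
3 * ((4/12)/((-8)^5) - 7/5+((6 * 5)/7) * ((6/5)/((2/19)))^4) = 6226062310549/28672000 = 217147.82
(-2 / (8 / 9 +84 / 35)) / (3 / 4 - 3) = 10 / 37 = 0.27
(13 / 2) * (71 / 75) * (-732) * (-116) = 13062296 / 25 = 522491.84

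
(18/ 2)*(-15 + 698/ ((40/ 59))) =182619/ 20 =9130.95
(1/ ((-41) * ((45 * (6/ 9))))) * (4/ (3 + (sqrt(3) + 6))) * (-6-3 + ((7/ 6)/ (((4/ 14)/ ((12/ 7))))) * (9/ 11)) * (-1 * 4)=-144/ 29315 + 16 * sqrt(3)/ 29315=-0.00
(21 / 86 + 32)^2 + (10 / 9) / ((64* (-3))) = 1660929019 / 1597536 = 1039.68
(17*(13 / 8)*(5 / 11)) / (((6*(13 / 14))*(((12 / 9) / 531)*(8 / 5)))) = 1579725 / 2816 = 560.98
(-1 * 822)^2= 675684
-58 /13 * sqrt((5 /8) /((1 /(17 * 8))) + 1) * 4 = -232 * sqrt(86) /13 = -165.50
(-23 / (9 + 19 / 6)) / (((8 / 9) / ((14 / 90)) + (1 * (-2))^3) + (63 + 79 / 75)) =-36225 / 1183622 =-0.03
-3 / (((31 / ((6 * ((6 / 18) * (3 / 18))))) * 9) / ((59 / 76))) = -59 / 21204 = -0.00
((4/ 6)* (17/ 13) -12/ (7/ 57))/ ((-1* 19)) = 26438/ 5187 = 5.10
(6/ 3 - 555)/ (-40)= 553/ 40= 13.82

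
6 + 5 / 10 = 13 / 2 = 6.50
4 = 4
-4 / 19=-0.21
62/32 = 31/16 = 1.94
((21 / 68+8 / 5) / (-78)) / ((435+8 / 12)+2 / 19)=-209 / 3721640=-0.00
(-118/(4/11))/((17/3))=-1947/34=-57.26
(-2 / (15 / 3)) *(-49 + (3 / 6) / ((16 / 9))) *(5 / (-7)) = -1559 / 112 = -13.92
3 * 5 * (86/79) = 1290/79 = 16.33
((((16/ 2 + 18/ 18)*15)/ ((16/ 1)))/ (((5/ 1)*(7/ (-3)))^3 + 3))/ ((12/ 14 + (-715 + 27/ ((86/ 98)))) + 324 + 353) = 1097145/ 1313946976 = 0.00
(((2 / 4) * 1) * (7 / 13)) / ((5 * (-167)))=-7 / 21710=-0.00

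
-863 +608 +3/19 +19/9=-43217/171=-252.73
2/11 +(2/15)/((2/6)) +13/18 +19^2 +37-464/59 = 22863989/58410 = 391.44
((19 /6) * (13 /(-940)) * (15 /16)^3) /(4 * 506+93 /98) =-41895 /2350956544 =-0.00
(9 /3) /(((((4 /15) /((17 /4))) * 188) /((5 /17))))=225 /3008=0.07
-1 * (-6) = 6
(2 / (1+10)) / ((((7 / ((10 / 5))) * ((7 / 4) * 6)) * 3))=8 / 4851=0.00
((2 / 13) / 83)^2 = 4 / 1164241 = 0.00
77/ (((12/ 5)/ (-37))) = -14245/ 12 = -1187.08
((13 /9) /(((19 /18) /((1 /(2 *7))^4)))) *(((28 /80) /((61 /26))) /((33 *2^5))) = 169 /33583925760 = 0.00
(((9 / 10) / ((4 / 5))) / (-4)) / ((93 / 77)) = -231 / 992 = -0.23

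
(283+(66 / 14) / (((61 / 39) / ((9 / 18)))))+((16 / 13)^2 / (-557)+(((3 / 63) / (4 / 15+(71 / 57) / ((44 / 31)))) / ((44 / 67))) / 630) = 10337629370526280 / 36335568531717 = 284.50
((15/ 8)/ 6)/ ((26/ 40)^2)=125/ 169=0.74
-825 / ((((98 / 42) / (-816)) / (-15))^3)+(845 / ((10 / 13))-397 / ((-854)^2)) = -607969268891518327397 / 5105212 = -119087957344674.10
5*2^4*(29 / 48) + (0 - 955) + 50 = -2570 / 3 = -856.67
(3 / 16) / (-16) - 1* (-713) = 712.99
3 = 3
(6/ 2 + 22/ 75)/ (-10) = -247/ 750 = -0.33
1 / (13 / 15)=15 / 13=1.15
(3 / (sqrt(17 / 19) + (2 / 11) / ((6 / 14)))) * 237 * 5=-31205790 / 14789 + 3871395 * sqrt(323) / 14789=2594.61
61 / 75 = 0.81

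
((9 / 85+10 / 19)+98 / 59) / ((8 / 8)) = 218509 / 95285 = 2.29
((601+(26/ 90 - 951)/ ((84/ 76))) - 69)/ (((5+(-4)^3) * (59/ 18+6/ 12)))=155059/ 105315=1.47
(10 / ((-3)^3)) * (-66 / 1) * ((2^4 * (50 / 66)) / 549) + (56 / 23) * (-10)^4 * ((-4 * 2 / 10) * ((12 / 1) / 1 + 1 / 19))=-1520717720000 / 6477651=-234763.76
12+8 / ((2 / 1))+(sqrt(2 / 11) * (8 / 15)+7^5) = 16823.23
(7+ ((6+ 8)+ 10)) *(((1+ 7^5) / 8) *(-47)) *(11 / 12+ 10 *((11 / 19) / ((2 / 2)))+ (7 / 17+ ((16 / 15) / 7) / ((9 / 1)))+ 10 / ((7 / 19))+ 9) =-132479814.15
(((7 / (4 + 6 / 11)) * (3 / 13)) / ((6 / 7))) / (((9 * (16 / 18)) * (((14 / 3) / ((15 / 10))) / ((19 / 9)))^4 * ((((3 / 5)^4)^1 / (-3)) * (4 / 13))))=-35838275 / 43352064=-0.83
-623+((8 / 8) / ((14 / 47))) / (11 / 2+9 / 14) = -53531 / 86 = -622.45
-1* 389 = -389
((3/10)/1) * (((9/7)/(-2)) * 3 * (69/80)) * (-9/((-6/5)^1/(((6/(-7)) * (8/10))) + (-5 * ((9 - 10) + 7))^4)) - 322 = -2921190260899/9072019600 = -322.00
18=18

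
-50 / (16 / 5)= -125 / 8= -15.62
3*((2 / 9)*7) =14 / 3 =4.67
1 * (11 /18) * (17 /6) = 187 /108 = 1.73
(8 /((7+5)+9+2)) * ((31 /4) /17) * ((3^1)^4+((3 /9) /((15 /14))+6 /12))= 228253 /17595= 12.97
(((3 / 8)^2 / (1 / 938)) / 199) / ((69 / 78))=54873 / 73232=0.75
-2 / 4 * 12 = -6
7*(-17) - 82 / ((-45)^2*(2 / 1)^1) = -119.02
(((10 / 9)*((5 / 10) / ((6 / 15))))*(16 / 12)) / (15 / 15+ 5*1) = 25 / 81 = 0.31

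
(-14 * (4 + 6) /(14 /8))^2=6400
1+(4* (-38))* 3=-455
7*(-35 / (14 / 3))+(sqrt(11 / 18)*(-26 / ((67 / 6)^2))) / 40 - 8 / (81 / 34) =-9049 / 162 - 39*sqrt(22) / 44890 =-55.86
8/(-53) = -8/53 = -0.15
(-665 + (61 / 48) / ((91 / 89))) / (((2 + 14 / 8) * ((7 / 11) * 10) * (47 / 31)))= -988658231 / 53890200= -18.35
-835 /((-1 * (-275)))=-3.04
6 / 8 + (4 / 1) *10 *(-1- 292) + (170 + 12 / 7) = -323331 / 28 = -11547.54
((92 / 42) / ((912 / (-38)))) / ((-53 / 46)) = 529 / 6678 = 0.08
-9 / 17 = -0.53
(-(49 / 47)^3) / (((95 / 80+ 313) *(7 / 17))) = -4571504 / 521918221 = -0.01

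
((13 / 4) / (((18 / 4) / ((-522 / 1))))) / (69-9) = -377 / 60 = -6.28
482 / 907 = 0.53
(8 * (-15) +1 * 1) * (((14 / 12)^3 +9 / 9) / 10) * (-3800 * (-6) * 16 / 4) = -25277980 / 9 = -2808664.44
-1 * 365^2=-133225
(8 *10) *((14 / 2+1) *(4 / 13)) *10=25600 / 13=1969.23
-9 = -9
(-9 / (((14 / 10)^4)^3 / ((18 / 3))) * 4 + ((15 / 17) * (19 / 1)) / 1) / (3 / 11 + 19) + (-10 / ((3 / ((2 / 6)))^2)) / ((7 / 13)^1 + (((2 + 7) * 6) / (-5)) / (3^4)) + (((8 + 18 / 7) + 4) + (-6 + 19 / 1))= 2972768111529972823 / 106402570021437732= 27.94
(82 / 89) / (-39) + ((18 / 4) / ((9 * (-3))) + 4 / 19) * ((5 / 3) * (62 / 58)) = 0.05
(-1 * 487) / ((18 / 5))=-2435 / 18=-135.28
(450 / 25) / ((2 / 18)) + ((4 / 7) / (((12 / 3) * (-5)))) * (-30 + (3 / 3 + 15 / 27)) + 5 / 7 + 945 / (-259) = 1863382 / 11655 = 159.88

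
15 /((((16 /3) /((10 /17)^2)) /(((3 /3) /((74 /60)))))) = 0.79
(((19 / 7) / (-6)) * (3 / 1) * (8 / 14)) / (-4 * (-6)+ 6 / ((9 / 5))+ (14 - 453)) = 0.00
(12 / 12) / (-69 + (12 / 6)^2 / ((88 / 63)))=-22 / 1455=-0.02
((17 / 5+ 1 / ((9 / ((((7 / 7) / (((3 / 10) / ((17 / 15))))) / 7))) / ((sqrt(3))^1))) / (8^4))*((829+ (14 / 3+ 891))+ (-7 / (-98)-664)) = 757367*sqrt(3) / 48771072+ 757367 / 860160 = 0.91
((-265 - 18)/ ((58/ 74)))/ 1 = -10471/ 29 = -361.07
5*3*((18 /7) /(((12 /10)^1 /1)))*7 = 225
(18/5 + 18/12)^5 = 345025251/100000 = 3450.25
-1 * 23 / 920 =-1 / 40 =-0.02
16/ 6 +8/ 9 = 32/ 9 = 3.56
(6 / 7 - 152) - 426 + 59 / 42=-575.74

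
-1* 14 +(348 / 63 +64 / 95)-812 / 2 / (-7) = 100144 / 1995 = 50.20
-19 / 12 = -1.58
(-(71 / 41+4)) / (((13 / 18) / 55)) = -232650 / 533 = -436.49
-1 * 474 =-474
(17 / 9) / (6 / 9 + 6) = 17 / 60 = 0.28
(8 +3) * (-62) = -682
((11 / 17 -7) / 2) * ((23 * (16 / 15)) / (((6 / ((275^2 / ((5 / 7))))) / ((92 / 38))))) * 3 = -3226053600 / 323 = -9987782.04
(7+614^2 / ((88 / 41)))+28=3864979 / 22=175680.86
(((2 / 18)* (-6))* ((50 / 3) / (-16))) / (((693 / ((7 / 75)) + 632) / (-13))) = -325 / 290052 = -0.00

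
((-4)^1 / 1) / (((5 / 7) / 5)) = -28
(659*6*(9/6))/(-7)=-5931/7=-847.29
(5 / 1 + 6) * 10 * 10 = 1100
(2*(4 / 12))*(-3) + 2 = 0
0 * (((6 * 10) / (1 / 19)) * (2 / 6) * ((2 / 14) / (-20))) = 0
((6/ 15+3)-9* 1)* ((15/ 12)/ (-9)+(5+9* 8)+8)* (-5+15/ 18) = 106925/ 54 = 1980.09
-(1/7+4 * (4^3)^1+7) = -1842/7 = -263.14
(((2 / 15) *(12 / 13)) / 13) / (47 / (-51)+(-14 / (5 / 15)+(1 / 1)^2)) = -204 / 903305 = -0.00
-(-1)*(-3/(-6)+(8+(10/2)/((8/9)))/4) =3.91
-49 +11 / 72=-3517 / 72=-48.85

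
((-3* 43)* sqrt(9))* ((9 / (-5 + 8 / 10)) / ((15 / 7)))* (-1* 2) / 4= -193.50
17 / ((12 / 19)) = 323 / 12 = 26.92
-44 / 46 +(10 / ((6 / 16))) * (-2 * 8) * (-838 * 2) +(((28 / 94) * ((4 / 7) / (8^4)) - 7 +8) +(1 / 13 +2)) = 15435627128705 / 21585408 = 715095.45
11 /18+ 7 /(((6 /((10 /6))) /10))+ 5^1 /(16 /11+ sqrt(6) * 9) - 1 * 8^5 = -3451307449 /105390+ 1089 * sqrt(6) /11710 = -32747.73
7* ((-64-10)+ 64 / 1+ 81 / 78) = -1631 / 26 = -62.73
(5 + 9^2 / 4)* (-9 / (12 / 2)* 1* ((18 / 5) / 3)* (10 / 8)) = -909 / 16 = -56.81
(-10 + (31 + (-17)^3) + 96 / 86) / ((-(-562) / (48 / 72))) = -210308 / 36249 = -5.80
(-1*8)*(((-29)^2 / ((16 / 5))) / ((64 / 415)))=-1745075 / 128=-13633.40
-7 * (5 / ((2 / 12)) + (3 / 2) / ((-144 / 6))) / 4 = -3353 / 64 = -52.39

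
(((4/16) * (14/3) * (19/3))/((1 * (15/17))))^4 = 26133781118641/5314410000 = 4917.53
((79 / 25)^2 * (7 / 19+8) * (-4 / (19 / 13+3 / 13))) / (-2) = 12900147 / 130625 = 98.76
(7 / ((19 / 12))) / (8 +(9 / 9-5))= 21 / 19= 1.11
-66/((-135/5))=2.44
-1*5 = -5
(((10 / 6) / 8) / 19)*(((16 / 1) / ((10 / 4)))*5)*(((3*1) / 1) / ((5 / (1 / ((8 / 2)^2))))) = 1 / 76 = 0.01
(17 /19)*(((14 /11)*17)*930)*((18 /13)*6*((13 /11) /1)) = 406380240 /2299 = 176763.91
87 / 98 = 0.89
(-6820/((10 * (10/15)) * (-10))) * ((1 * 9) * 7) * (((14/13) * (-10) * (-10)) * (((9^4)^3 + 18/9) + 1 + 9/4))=2548322167580325675/13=196024782121563513.46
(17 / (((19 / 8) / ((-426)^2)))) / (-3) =-8226912 / 19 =-432995.37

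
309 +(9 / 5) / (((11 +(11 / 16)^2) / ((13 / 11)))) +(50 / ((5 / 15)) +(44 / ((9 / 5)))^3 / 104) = 305984994203 / 510289065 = 599.63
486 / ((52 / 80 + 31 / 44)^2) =5880600 / 22201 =264.88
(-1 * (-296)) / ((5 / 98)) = 5801.60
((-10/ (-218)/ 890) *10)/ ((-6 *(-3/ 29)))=145/ 174618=0.00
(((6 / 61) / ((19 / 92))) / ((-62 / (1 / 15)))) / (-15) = 92 / 2694675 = 0.00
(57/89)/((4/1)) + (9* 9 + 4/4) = 29249/356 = 82.16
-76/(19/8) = -32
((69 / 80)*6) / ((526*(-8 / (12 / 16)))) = -621 / 673280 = -0.00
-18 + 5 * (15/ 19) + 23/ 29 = -7306/ 551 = -13.26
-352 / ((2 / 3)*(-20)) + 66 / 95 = 2574 / 95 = 27.09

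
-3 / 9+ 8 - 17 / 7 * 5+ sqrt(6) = -94 / 21+ sqrt(6) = -2.03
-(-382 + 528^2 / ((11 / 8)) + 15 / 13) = -202371.15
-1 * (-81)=81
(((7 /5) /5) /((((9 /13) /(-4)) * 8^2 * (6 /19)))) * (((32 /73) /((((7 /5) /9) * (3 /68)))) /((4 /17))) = -71383 /3285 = -21.73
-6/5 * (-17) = 102/5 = 20.40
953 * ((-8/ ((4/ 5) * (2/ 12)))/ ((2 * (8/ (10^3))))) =-3573750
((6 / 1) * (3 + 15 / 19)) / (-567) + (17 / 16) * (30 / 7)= 14407 / 3192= 4.51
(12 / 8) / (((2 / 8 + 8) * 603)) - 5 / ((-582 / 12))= 66524 / 643401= 0.10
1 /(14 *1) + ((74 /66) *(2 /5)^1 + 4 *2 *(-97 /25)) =-352507 /11550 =-30.52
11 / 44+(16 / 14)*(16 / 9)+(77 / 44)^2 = 5387 / 1008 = 5.34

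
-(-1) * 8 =8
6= 6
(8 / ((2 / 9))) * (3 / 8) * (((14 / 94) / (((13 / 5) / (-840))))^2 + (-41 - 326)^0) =23347799667 / 746642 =31270.41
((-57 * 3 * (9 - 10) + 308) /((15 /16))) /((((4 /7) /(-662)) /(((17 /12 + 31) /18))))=-431728927 /405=-1065997.35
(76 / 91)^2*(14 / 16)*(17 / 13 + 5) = 59204 / 15379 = 3.85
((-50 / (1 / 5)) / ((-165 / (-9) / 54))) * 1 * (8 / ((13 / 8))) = -518400 / 143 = -3625.17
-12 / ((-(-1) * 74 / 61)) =-366 / 37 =-9.89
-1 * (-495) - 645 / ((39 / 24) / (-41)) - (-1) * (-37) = 217514 / 13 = 16731.85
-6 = -6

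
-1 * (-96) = 96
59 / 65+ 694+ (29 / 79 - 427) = 1377591 / 5135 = 268.27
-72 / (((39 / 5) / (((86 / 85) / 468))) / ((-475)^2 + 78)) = -38820916 / 8619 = -4504.11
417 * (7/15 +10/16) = 18209/40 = 455.22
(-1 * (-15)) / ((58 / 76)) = 570 / 29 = 19.66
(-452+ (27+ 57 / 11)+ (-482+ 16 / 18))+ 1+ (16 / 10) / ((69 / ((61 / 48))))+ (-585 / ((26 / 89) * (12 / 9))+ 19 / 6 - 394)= -254350751 / 91080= -2792.61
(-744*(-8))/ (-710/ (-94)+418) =93248/ 6667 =13.99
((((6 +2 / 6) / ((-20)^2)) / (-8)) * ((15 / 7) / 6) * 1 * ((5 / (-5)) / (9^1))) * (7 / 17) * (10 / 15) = 19 / 881280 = 0.00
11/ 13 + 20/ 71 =1041/ 923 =1.13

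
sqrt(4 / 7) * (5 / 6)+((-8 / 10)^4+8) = 5 * sqrt(7) / 21+5256 / 625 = 9.04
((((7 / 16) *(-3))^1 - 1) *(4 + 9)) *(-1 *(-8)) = -481 / 2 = -240.50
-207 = -207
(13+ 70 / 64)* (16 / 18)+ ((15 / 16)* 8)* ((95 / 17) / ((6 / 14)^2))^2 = 6955.06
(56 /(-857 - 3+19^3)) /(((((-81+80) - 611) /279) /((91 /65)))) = -434 /72845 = -0.01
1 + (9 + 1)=11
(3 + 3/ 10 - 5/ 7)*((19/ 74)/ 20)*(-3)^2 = 30951/ 103600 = 0.30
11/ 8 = 1.38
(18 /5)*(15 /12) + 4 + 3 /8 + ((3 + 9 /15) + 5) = 699 /40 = 17.48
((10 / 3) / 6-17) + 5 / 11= -1583 / 99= -15.99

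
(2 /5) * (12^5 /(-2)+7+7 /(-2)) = -49765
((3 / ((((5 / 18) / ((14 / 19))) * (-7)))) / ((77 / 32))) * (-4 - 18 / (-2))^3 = -86400 / 1463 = -59.06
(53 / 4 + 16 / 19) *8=2142 / 19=112.74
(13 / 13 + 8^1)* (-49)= -441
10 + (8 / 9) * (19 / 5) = 602 / 45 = 13.38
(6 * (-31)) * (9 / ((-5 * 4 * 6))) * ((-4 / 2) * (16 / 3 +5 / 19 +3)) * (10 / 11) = -45570 / 209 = -218.04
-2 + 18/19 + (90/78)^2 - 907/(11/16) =-46588187/35321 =-1318.99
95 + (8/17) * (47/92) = 37239/391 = 95.24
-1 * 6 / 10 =-3 / 5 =-0.60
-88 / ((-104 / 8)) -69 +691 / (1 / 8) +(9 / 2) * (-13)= 5407.27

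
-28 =-28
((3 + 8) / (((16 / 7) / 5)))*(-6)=-1155 / 8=-144.38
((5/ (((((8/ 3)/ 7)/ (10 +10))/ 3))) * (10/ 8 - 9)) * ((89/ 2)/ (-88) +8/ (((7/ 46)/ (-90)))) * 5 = 203312287125/ 1408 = 144397931.20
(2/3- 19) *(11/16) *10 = -3025/24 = -126.04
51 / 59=0.86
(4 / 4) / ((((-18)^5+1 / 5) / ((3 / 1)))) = -15 / 9447839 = -0.00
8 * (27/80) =27/10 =2.70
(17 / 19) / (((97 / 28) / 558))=265608 / 1843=144.12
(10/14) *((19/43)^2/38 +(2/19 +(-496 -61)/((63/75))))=-4891177265/10328514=-473.56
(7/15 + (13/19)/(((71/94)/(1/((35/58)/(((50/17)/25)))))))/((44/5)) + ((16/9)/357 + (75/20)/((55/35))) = 13823407/5609142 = 2.46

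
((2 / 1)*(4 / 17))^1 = 8 / 17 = 0.47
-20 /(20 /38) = -38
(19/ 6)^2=361/ 36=10.03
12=12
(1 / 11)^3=1 / 1331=0.00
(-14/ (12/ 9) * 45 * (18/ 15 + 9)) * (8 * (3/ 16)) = -28917/ 4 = -7229.25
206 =206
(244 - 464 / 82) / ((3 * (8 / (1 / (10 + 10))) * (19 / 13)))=31759 / 93480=0.34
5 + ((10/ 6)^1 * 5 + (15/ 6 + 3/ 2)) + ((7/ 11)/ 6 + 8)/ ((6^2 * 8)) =330007/ 19008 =17.36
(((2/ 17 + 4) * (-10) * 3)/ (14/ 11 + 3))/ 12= -1925/ 799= -2.41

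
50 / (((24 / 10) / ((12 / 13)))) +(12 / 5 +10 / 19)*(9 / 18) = 25557 / 1235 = 20.69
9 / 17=0.53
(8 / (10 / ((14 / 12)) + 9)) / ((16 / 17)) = 119 / 246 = 0.48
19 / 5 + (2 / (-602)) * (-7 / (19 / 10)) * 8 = 15923 / 4085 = 3.90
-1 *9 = -9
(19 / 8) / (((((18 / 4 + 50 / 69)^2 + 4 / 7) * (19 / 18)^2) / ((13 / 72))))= 3899259 / 282344788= 0.01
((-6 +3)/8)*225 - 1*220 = -2435/8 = -304.38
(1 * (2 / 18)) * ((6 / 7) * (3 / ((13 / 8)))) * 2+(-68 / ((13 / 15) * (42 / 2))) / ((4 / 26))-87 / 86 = -24.95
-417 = -417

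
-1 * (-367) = 367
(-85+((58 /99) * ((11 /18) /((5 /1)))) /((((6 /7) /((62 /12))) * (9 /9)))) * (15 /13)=-1233007 /12636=-97.58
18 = 18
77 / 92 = 0.84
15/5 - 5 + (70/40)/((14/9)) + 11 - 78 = -543/8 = -67.88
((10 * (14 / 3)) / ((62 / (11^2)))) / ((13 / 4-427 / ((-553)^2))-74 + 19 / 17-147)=-5032392904 / 11970166617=-0.42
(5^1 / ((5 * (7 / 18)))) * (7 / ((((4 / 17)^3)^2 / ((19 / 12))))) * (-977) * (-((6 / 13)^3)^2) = 1586062.85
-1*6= -6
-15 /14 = -1.07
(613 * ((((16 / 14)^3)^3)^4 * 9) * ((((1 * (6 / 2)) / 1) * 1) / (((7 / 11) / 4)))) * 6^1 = 76390651.99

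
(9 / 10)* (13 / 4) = 117 / 40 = 2.92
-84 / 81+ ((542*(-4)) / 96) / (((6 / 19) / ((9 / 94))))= -160079 / 20304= -7.88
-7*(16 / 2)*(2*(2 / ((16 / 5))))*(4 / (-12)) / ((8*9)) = 35 / 108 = 0.32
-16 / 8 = -2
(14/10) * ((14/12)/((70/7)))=49/300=0.16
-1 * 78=-78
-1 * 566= -566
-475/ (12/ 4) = -475/ 3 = -158.33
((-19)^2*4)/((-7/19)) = -27436/7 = -3919.43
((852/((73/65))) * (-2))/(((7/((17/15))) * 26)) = -4828/511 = -9.45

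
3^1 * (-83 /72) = -3.46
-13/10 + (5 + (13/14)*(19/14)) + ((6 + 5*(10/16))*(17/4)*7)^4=1395228602496357429/256901120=5430994627.41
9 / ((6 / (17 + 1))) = 27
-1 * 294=-294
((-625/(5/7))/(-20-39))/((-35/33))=-825/59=-13.98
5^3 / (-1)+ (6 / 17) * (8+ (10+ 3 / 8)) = -8059 / 68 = -118.51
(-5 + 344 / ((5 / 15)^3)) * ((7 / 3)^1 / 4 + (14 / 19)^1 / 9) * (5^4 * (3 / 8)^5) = 71276034375 / 2490368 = 28620.68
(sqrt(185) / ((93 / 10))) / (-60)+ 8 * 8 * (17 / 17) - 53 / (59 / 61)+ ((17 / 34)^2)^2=8747 / 944 - sqrt(185) / 558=9.24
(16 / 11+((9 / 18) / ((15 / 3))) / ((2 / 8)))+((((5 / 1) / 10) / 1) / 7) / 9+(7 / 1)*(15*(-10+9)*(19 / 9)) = -1523243 / 6930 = -219.80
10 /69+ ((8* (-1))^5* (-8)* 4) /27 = 24117338 /621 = 38836.29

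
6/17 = 0.35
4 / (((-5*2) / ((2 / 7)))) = -4 / 35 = -0.11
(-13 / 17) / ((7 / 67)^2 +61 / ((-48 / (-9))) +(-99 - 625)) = 933712 / 870031185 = 0.00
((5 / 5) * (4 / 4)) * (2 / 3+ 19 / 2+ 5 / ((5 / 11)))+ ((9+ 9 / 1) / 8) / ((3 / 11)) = 353 / 12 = 29.42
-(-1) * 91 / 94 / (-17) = -91 / 1598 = -0.06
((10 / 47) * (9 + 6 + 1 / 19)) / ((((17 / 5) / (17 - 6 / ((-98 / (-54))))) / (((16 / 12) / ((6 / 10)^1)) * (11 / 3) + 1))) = 124738900 / 1057077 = 118.00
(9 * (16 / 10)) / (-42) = -12 / 35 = -0.34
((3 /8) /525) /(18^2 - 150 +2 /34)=17 /4142600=0.00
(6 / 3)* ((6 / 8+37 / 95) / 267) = 433 / 50730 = 0.01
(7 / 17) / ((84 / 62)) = 31 / 102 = 0.30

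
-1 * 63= -63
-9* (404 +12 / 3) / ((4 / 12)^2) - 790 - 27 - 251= -34116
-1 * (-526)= 526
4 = 4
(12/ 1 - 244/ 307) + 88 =30456/ 307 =99.21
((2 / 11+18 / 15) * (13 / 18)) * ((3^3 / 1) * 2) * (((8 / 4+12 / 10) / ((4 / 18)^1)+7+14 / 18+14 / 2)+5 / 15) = 1312064 / 825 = 1590.38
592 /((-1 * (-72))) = 74 /9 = 8.22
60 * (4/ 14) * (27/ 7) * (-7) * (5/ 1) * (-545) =8829000/ 7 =1261285.71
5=5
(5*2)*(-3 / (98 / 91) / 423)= -65 / 987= -0.07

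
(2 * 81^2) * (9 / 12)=19683 / 2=9841.50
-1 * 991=-991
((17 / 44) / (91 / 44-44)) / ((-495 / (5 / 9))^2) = -0.00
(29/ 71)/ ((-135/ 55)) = -319/ 1917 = -0.17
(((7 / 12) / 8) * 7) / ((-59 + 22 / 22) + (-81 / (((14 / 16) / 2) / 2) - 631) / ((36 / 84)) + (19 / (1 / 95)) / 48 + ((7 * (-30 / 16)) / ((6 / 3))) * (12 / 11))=-539 / 2496266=-0.00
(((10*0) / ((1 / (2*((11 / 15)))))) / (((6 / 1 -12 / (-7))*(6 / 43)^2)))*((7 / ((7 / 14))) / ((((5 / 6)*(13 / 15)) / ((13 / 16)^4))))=0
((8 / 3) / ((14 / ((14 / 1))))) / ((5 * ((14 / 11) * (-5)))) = -44 / 525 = -0.08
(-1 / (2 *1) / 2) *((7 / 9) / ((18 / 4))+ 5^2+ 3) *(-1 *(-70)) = -39935 / 81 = -493.02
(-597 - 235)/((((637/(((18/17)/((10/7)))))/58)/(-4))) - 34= 113402/595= 190.59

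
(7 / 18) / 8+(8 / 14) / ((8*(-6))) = 0.04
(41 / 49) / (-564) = -41 / 27636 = -0.00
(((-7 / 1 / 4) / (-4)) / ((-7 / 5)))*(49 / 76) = -245 / 1216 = -0.20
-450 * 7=-3150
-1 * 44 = -44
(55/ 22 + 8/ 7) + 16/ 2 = 163/ 14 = 11.64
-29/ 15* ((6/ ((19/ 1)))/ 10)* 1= -29/ 475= -0.06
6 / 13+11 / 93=701 / 1209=0.58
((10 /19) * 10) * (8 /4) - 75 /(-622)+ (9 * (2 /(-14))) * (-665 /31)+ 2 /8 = 28193109 /732716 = 38.48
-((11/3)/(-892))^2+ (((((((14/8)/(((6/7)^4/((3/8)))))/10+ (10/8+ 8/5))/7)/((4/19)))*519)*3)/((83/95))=3827411909500345/1065094926336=3593.49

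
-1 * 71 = -71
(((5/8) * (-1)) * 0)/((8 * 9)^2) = 0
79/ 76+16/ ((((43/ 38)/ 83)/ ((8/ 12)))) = 7680719/ 9804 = 783.43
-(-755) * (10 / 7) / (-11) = -7550 / 77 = -98.05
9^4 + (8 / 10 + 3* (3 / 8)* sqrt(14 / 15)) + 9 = 3* sqrt(210) / 40 + 32854 / 5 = 6571.89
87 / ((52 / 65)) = 435 / 4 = 108.75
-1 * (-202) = 202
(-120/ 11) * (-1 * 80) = 9600/ 11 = 872.73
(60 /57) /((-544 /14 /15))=-0.41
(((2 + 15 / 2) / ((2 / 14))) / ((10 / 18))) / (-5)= -1197 / 50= -23.94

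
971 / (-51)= -971 / 51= -19.04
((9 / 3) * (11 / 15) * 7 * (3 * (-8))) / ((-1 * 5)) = 1848 / 25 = 73.92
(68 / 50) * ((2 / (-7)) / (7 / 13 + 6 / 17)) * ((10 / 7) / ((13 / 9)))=-20808 / 48265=-0.43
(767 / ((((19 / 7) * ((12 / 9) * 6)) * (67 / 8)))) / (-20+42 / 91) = -69797 / 323342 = -0.22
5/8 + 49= 397/8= 49.62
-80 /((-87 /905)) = 832.18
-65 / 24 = -2.71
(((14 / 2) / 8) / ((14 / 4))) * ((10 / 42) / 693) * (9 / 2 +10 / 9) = 505 / 1047816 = 0.00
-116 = -116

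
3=3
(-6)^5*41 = -318816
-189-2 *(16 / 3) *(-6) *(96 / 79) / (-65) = -976659 / 5135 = -190.20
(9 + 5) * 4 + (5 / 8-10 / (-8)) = 463 / 8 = 57.88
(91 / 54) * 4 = 182 / 27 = 6.74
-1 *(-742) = 742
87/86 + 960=82647/86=961.01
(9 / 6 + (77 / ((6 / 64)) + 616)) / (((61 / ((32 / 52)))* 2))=17266 / 2379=7.26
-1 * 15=-15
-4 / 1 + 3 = -1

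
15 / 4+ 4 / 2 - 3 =11 / 4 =2.75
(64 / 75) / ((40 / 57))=152 / 125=1.22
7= 7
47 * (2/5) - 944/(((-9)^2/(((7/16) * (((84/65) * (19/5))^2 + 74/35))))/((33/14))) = -296.45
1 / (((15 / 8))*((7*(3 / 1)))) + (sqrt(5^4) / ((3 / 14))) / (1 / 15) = 551258 / 315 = 1750.03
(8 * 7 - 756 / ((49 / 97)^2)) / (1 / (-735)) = 14954460 / 7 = 2136351.43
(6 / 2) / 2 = 3 / 2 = 1.50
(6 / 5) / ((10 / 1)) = 3 / 25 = 0.12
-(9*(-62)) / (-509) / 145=-558 / 73805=-0.01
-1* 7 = -7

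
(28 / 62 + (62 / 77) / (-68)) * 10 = 178455 / 40579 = 4.40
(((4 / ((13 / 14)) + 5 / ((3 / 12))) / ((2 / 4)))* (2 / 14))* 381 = 240792 / 91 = 2646.07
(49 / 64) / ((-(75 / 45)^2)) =-441 / 1600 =-0.28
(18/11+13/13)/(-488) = -29/5368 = -0.01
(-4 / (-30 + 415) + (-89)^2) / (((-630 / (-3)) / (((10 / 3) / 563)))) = 0.22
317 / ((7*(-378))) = -0.12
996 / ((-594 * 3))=-166 / 297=-0.56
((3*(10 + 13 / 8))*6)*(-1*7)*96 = -140616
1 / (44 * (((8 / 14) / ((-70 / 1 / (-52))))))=245 / 4576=0.05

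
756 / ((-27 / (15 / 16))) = -105 / 4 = -26.25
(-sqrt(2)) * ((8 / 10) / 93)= -4 * sqrt(2) / 465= -0.01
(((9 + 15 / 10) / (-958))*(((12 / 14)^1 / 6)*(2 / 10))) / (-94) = 3 / 900520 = 0.00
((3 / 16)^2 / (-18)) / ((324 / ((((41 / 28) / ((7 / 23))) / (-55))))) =943 / 1788272640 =0.00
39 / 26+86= 175 / 2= 87.50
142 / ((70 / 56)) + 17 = 653 / 5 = 130.60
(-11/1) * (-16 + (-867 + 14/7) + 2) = 9669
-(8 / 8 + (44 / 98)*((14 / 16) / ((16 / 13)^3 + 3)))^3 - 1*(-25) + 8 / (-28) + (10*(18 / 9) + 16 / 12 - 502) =-36752172921797837081 / 80382734641368768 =-457.21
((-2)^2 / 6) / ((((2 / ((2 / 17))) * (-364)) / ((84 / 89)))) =-0.00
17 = 17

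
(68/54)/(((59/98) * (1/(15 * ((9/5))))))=3332/59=56.47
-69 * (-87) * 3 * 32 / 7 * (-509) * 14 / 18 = -32592288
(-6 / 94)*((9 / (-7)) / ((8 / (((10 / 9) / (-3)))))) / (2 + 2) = -5 / 5264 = -0.00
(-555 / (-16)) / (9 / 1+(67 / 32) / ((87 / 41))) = 96570 / 27803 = 3.47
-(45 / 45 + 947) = -948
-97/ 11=-8.82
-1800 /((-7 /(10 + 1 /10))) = 18180 /7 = 2597.14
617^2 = 380689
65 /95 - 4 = -63 /19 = -3.32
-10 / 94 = -5 / 47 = -0.11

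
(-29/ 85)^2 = 841/ 7225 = 0.12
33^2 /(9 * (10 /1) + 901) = 1.10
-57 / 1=-57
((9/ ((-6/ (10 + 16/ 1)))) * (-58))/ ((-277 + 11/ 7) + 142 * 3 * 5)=7917/ 6491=1.22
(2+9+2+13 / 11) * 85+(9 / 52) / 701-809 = 158967271 / 400972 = 396.45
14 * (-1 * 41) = -574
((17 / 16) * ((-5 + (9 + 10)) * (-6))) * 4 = -357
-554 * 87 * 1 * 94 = -4530612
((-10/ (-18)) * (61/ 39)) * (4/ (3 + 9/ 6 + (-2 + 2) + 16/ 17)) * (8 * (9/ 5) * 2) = 132736/ 7215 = 18.40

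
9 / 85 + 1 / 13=202 / 1105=0.18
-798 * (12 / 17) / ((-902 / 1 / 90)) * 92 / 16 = 2477790 / 7667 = 323.18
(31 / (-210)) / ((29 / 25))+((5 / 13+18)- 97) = -1246811 / 15834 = -78.74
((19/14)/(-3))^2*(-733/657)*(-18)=264613/64386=4.11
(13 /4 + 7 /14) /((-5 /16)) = -12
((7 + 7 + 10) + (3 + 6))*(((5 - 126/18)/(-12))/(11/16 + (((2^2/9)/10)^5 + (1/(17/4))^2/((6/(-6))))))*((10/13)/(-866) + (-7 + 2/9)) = -179068242211650000/3036146700983747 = -58.98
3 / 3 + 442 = 443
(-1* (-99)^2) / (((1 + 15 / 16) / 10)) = -1568160 / 31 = -50585.81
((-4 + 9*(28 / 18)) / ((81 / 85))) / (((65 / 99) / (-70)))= -130900 / 117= -1118.80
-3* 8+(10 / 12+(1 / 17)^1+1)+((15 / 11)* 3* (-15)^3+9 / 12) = -31030427 / 2244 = -13828.18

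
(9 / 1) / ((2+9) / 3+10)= 27 / 41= 0.66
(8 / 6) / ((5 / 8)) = 32 / 15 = 2.13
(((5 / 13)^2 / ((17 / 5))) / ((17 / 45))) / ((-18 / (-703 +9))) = 216875 / 48841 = 4.44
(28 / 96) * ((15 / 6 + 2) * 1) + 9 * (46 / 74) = 4089 / 592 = 6.91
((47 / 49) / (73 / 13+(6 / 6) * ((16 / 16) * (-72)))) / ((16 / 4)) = -611 / 169148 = -0.00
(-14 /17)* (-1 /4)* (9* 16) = 504 /17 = 29.65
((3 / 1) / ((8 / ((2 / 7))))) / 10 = 0.01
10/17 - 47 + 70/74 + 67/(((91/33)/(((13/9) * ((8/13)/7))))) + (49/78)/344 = -35046719243/826989072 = -42.38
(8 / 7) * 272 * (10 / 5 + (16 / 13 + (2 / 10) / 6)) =1385024 / 1365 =1014.67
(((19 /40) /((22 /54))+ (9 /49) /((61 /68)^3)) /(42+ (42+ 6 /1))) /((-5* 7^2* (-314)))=772308013 /3764731379948000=0.00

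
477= 477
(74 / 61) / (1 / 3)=3.64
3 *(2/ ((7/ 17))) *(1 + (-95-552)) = -65892/ 7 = -9413.14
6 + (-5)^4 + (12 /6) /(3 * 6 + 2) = 6311 /10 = 631.10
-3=-3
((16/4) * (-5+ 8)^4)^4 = 11019960576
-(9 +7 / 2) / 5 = -5 / 2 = -2.50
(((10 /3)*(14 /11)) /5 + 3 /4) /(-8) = -211 /1056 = -0.20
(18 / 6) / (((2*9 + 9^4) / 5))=5 / 2193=0.00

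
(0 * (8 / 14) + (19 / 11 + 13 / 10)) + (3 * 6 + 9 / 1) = 3303 / 110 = 30.03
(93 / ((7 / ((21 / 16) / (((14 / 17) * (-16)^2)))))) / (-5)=-4743 / 286720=-0.02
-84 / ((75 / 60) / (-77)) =25872 / 5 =5174.40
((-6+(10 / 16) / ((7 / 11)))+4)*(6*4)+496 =3301 / 7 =471.57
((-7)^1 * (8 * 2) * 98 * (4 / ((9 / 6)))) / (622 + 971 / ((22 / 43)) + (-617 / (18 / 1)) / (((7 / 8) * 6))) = -121701888 / 10450445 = -11.65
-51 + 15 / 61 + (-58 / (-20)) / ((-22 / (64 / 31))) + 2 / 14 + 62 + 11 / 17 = 145594264 / 12376595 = 11.76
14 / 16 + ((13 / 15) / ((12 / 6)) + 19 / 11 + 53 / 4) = 16.29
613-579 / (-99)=20422 / 33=618.85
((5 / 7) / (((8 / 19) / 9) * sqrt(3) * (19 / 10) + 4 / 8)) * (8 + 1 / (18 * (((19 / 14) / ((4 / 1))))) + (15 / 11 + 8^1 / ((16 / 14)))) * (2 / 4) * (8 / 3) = 31088000 / 893893 - 49740800 * sqrt(3) / 8045037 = 24.07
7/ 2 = 3.50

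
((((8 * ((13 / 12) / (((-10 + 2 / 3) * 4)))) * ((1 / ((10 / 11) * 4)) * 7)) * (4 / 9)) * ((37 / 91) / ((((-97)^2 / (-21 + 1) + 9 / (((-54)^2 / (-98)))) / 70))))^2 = 2772225 / 19226040964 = 0.00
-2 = -2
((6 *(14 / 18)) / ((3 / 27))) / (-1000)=-21 / 500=-0.04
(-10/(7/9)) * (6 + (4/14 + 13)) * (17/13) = -324.25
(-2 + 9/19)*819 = -23751/19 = -1250.05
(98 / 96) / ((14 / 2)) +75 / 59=1.42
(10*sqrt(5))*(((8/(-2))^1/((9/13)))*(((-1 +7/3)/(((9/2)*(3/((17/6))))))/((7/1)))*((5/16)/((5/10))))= -22100*sqrt(5)/15309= -3.23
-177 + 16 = -161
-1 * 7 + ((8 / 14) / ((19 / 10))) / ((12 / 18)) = -871 / 133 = -6.55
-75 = -75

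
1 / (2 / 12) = 6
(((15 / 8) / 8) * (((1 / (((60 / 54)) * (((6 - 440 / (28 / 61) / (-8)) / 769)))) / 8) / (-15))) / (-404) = 48447 / 1821813760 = 0.00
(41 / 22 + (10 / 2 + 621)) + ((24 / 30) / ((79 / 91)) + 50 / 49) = 268177507 / 425810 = 629.81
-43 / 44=-0.98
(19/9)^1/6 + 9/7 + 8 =3643/378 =9.64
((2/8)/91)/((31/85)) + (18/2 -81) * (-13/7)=1508917/11284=133.72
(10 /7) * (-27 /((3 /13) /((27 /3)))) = -10530 /7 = -1504.29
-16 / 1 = -16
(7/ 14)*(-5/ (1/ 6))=-15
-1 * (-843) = 843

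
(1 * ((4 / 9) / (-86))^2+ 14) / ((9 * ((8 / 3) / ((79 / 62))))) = 0.74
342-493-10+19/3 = -464/3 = -154.67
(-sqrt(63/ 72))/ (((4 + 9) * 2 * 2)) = -0.02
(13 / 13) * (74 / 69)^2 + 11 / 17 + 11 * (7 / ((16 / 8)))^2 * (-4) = -43479580 / 80937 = -537.20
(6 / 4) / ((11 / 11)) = 3 / 2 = 1.50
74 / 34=37 / 17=2.18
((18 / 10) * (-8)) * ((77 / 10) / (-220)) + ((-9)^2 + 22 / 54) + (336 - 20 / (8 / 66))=853576 / 3375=252.91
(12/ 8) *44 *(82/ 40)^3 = 2274393/ 4000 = 568.60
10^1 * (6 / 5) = 12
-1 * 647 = -647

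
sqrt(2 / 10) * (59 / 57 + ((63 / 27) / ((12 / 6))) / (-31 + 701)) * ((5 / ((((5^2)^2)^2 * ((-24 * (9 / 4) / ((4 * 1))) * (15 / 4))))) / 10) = -79193 * sqrt(5) / 15104443359375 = -0.00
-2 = -2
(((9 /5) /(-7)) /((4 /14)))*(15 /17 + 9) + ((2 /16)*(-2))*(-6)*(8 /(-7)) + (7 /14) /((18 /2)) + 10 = -5921 /10710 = -0.55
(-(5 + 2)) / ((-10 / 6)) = 21 / 5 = 4.20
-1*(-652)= 652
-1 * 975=-975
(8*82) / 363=656 / 363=1.81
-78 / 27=-26 / 9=-2.89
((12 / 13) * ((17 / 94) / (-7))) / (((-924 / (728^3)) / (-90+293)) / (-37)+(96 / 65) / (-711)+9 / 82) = -5636309786714880 / 25448626230959623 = -0.22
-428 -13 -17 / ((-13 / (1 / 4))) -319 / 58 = -23201 / 52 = -446.17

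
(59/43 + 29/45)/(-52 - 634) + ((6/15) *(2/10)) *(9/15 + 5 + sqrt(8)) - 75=-1237062154/16592625 + 4 *sqrt(2)/25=-74.33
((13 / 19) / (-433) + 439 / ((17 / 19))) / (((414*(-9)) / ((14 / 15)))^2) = 3362438114 / 109219113353475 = 0.00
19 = 19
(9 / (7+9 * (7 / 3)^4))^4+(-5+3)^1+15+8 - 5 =589770204960577 / 36860635119616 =16.00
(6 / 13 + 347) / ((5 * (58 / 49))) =221333 / 3770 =58.71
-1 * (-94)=94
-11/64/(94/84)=-231/1504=-0.15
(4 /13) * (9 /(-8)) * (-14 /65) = 63 /845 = 0.07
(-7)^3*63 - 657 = -22266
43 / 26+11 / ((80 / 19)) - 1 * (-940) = 982037 / 1040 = 944.27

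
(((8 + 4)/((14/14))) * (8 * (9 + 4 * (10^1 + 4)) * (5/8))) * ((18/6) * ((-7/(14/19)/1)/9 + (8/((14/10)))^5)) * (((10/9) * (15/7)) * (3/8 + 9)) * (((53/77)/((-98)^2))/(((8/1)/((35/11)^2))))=144289.95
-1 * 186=-186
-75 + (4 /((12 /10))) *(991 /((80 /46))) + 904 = 32741 /12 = 2728.42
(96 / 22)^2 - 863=-102119 / 121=-843.96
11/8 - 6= -37/8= -4.62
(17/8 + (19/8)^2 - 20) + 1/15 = -12.17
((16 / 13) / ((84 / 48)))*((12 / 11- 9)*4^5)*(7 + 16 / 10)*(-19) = 4658233344 / 5005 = 930715.95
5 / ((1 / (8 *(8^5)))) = 1310720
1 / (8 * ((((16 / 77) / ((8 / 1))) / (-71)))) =-5467 / 16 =-341.69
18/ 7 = 2.57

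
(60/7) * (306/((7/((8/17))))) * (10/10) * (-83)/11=-717120/539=-1330.46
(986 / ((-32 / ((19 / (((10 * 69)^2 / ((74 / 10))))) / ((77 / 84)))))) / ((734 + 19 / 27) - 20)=-3119211 / 224578486000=-0.00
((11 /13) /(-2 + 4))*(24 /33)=4 /13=0.31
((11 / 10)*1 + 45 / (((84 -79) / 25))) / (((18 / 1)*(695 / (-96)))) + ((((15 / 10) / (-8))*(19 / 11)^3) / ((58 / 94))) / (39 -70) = -336214425577 / 199587709200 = -1.68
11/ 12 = 0.92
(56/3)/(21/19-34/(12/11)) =-2128/3427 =-0.62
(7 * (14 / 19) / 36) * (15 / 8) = 245 / 912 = 0.27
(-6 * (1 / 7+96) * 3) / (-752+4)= 2.31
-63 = -63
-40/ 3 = -13.33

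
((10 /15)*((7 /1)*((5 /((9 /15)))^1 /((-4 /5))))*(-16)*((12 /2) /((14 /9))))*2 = 6000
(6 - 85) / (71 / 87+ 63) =-1.24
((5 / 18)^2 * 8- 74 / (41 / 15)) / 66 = -0.40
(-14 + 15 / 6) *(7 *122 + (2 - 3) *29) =-18975 / 2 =-9487.50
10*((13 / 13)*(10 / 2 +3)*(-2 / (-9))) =160 / 9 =17.78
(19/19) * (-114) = -114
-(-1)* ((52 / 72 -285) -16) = -5405 / 18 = -300.28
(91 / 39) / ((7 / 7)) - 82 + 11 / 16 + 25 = -2591 / 48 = -53.98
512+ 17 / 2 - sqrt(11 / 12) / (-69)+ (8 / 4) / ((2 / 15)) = sqrt(33) / 414+ 1071 / 2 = 535.51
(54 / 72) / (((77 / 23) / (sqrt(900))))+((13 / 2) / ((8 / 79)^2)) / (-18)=-5054921 / 177408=-28.49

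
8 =8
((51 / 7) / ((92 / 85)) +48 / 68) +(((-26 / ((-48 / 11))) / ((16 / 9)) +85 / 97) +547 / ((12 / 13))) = 61601783927 / 101947776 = 604.25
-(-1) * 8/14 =4/7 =0.57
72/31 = 2.32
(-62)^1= -62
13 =13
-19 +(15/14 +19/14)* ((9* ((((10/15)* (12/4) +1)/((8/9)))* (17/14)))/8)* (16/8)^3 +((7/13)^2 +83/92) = 218704457/3047408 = 71.77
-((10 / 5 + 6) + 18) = -26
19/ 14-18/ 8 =-25/ 28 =-0.89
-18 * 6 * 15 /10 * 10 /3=-540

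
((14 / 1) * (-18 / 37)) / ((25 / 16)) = -4032 / 925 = -4.36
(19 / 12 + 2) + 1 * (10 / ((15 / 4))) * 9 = 331 / 12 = 27.58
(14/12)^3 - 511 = -509.41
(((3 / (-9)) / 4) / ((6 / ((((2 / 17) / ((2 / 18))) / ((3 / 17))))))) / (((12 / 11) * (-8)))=11 / 1152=0.01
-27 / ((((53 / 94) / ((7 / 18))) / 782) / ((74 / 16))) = -14278929 / 212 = -67353.44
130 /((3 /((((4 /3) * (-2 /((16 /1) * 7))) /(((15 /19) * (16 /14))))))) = -247 /216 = -1.14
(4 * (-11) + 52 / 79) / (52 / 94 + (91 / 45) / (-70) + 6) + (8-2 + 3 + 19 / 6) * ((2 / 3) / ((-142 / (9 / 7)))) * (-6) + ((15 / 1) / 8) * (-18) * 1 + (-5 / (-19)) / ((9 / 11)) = -146864689542079 / 3705817681188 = -39.63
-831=-831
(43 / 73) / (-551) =-43 / 40223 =-0.00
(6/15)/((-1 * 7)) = -2/35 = -0.06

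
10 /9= 1.11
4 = 4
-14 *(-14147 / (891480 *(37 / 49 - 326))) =-0.00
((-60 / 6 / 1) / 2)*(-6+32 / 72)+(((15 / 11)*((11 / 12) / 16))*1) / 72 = 128005 / 4608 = 27.78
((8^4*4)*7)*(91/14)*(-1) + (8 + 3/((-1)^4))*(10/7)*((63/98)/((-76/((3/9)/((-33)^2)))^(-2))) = 30516177517552/49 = 622779133011.27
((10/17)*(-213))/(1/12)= -25560/17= -1503.53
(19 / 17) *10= 190 / 17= 11.18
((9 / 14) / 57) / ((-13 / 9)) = -0.01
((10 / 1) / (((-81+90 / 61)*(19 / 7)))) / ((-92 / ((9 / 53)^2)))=2745 / 189040082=0.00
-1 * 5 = -5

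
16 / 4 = 4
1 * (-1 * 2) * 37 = -74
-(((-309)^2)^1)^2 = -9116621361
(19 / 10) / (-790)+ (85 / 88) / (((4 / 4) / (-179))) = -30050043 / 173800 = -172.90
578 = 578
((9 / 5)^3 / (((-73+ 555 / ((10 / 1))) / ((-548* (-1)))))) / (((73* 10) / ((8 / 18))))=-177552 / 1596875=-0.11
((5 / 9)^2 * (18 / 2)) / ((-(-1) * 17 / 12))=100 / 51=1.96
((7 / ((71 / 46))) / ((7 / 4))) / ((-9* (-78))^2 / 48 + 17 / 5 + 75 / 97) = 356960 / 1414716961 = 0.00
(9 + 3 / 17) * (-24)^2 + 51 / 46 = 4134243 / 782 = 5286.76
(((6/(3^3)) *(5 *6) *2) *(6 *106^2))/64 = 14045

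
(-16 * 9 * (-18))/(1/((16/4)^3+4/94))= 7801920/47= 165998.30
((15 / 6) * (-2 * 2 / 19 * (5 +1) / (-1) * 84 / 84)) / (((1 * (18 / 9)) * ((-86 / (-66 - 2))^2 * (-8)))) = -0.12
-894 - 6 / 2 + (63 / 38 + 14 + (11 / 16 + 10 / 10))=-267415 / 304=-879.65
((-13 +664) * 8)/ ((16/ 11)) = 7161/ 2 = 3580.50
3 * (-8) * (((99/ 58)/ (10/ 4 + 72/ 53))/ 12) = -10494/ 11861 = -0.88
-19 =-19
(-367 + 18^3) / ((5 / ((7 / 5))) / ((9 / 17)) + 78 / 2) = 344295 / 2882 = 119.46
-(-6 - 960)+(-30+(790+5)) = 1731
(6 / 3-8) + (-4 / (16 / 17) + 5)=-21 / 4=-5.25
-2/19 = -0.11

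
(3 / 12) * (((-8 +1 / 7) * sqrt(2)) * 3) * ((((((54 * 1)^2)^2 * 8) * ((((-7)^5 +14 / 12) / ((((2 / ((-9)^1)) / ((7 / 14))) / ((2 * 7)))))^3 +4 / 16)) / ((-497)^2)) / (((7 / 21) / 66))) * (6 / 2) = -202251346955210635348231.70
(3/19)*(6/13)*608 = 576/13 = 44.31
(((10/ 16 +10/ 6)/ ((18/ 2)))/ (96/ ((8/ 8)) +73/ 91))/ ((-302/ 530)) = -1326325/ 287314344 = -0.00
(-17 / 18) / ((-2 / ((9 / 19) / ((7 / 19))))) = 17 / 28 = 0.61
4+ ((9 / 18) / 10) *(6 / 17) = 683 / 170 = 4.02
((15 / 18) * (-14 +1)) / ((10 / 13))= -14.08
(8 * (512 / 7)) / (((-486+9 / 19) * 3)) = -77824 / 193725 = -0.40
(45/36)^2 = 25/16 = 1.56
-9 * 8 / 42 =-1.71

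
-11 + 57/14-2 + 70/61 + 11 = 2749/854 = 3.22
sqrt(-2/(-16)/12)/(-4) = -sqrt(6)/96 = -0.03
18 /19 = 0.95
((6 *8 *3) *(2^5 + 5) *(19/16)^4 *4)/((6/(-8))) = -14465631/256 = -56506.37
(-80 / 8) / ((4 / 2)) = -5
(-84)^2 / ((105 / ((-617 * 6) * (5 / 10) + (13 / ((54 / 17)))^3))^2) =78776773268032009 / 38742048900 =2033366.21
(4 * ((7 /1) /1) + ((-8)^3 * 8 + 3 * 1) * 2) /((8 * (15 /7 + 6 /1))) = -28553 /228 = -125.23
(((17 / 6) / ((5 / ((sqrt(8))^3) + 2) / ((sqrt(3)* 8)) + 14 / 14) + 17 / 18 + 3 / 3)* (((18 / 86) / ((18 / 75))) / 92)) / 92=25* (175* sqrt(6) + 2240* sqrt(3) + 66048) / (4367424* (5* sqrt(6) + 64* sqrt(3) + 768))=0.00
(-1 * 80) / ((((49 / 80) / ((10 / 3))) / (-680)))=43520000 / 147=296054.42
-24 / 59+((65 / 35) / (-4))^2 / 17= -309901 / 786352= -0.39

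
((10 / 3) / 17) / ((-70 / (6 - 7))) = 1 / 357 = 0.00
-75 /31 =-2.42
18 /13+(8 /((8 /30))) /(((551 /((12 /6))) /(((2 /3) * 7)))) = 13558 /7163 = 1.89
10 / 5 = 2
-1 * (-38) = 38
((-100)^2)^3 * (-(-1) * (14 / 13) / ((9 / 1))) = 14000000000000 / 117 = 119658119658.12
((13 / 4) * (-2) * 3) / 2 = -39 / 4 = -9.75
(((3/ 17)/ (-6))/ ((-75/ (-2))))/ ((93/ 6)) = -2/ 39525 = -0.00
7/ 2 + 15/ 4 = 29/ 4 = 7.25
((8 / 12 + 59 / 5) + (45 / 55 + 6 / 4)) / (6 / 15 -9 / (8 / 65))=-19516 / 95997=-0.20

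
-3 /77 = -0.04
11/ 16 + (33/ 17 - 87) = -22949/ 272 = -84.37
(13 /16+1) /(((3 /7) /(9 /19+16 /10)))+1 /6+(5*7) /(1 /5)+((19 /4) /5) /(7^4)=2013845483 /10948560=183.94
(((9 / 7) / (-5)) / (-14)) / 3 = 3 / 490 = 0.01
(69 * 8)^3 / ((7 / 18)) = 3027538944 / 7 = 432505563.43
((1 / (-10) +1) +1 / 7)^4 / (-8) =-28398241 / 192080000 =-0.15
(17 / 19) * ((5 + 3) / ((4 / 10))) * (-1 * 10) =-3400 / 19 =-178.95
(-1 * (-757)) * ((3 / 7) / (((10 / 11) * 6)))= 8327 / 140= 59.48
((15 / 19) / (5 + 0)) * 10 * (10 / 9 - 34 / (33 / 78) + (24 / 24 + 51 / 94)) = -3615845 / 29469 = -122.70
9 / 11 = 0.82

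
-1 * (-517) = 517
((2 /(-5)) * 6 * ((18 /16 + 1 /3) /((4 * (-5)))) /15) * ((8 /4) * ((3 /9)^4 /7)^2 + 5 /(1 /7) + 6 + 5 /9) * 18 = 8.73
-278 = -278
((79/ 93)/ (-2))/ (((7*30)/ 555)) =-2923/ 2604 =-1.12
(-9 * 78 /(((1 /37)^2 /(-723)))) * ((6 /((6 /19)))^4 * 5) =452755011010770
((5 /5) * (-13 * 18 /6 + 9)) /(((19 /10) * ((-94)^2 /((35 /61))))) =-2625 /2560231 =-0.00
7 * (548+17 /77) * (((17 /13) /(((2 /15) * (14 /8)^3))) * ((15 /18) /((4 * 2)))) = 35881050 /49049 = 731.53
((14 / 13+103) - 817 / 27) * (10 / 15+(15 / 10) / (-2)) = -12955 / 2106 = -6.15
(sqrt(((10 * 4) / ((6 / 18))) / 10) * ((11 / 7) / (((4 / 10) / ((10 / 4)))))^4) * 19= 108663671875 * sqrt(3) / 307328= 612410.85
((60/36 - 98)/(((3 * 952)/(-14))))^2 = 0.22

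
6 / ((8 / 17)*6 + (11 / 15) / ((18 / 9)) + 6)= 3060 / 4687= 0.65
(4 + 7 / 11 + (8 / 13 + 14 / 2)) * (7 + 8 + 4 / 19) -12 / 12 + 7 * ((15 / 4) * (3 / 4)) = 8913631 / 43472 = 205.04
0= 0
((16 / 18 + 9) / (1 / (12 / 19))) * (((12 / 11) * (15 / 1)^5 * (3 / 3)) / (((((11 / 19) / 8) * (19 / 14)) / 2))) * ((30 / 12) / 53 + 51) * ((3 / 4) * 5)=2457497637000000 / 121847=20168716808.78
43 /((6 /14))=100.33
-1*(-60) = 60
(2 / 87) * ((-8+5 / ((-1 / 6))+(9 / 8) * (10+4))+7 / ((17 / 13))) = -383 / 986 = -0.39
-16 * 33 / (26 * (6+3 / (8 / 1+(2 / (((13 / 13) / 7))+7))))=-3.33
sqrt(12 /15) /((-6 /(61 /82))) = -61 *sqrt(5) /1230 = -0.11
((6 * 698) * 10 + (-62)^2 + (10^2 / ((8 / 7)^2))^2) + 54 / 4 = 13209425 / 256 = 51599.32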